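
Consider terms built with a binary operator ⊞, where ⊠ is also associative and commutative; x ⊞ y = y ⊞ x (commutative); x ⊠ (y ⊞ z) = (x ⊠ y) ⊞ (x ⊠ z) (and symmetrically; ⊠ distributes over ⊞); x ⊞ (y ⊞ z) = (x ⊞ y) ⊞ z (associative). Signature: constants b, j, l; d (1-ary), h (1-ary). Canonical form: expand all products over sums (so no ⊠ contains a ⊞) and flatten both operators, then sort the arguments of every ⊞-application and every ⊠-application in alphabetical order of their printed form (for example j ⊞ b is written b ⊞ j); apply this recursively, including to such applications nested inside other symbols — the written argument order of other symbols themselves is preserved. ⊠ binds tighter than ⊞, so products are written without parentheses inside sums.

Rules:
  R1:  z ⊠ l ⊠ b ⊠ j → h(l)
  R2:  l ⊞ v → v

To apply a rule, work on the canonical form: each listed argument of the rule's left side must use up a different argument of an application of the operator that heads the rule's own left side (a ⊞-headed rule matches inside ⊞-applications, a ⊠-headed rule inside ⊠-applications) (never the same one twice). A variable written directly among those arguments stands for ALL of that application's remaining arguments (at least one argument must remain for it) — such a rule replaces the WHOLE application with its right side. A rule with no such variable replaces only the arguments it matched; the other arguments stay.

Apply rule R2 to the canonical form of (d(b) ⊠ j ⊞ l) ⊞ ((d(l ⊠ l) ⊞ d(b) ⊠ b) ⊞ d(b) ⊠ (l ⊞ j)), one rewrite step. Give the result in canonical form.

Answer: b ⊠ d(b) ⊞ d(b) ⊠ j ⊞ d(b) ⊠ j ⊞ d(b) ⊠ l ⊞ d(l ⊠ l)

Derivation:
Canonical form:  b ⊠ d(b) ⊞ d(b) ⊠ j ⊞ d(b) ⊠ j ⊞ d(b) ⊠ l ⊞ d(l ⊠ l) ⊞ l
Apply R2:  consuming l;  v := b ⊠ d(b) ⊞ d(b) ⊠ j ⊞ d(b) ⊠ j ⊞ d(b) ⊠ l ⊞ d(l ⊠ l)
Every leftover argument binds to the variable; the entire application is replaced.
Result:  b ⊠ d(b) ⊞ d(b) ⊠ j ⊞ d(b) ⊠ j ⊞ d(b) ⊠ l ⊞ d(l ⊠ l)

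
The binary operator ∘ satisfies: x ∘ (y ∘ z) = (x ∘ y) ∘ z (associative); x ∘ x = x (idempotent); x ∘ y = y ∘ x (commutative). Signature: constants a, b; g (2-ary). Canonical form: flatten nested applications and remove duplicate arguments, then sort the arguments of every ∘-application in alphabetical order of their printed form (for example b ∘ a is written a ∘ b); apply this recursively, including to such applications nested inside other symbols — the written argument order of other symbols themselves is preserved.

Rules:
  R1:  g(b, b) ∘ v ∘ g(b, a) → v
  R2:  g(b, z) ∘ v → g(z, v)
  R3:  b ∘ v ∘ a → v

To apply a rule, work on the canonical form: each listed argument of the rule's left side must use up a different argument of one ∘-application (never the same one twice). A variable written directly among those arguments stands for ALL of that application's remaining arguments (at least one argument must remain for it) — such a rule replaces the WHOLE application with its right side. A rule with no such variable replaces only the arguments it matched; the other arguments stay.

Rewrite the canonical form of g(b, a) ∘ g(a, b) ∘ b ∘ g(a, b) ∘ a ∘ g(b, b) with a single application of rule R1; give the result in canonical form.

Canonical form:  a ∘ b ∘ g(a, b) ∘ g(b, a) ∘ g(b, b)
R1 matches:  uses g(b, a), g(b, b);  v := a ∘ b ∘ g(a, b)
The extension variable absorbs all remaining arguments, so the whole application is rewritten.
Giving:  a ∘ b ∘ g(a, b)

Answer: a ∘ b ∘ g(a, b)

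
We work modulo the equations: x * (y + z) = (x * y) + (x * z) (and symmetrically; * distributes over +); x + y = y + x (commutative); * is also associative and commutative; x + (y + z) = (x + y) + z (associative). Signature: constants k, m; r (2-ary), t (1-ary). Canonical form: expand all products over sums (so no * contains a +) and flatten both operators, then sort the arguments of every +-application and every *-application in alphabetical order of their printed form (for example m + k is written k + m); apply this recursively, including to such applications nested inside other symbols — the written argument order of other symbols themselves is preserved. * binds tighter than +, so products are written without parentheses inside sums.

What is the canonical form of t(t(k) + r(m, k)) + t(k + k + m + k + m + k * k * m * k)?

Un-nest:  t(r(m, k) + t(k)) + t(k + k + k + k * k * k * m + m + m)
Sort:  t(k + k + k + k * k * k * m + m + m) + t(r(m, k) + t(k))

Answer: t(k + k + k + k * k * k * m + m + m) + t(r(m, k) + t(k))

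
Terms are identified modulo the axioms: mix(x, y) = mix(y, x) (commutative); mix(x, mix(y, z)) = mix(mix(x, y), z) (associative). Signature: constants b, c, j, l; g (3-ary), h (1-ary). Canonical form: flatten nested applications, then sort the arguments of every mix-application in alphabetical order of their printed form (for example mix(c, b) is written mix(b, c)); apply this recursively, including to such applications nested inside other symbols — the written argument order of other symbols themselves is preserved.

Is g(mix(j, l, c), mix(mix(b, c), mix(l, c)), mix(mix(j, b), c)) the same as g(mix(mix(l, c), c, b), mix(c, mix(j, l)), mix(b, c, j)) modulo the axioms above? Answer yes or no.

Answer: no — g(mix(c, j, l), mix(b, c, c, l), mix(b, c, j)) vs g(mix(b, c, c, l), mix(c, j, l), mix(b, c, j))

Derivation:
Left:  g(mix(j, l, c), mix(mix(b, c), mix(l, c)), mix(mix(j, b), c))
  Work inside:  mix(mix(b, c), mix(l, c))
  Merge nested applications:  mix(b, c, l, c)
  Sort:  mix(b, c, c, l)
  Reassemble:  g(mix(c, j, l), mix(b, c, c, l), mix(b, c, j))
Right:  g(mix(mix(l, c), c, b), mix(c, mix(j, l)), mix(b, c, j))
  Focus inside:  mix(mix(l, c), c, b)
  Merge nested applications:  mix(l, c, c, b)
  Order the arguments:  mix(b, c, c, l)
  Rebuild:  g(mix(b, c, c, l), mix(c, j, l), mix(b, c, j))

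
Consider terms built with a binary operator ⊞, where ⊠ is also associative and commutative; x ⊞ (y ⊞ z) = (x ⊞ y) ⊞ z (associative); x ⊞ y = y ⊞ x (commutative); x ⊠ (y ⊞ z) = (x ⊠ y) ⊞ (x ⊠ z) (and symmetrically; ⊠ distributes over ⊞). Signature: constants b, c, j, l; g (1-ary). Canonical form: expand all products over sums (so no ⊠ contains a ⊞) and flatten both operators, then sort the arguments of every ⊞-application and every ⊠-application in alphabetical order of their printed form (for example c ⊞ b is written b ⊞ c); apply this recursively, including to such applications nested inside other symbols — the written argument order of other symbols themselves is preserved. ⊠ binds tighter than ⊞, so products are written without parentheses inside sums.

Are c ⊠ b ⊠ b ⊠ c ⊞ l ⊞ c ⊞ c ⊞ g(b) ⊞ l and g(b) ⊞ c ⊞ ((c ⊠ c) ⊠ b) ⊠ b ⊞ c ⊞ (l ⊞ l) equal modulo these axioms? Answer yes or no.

Answer: yes — both canonical forms are b ⊠ b ⊠ c ⊠ c ⊞ c ⊞ c ⊞ g(b) ⊞ l ⊞ l

Derivation:
Left:  c ⊠ b ⊠ b ⊠ c ⊞ l ⊞ c ⊞ c ⊞ g(b) ⊞ l
  Un-nest:  b ⊠ b ⊠ c ⊠ c ⊞ l ⊞ c ⊞ c ⊞ g(b) ⊞ l
  Sort arguments:  b ⊠ b ⊠ c ⊠ c ⊞ c ⊞ c ⊞ g(b) ⊞ l ⊞ l
Right:  g(b) ⊞ c ⊞ ((c ⊠ c) ⊠ b) ⊠ b ⊞ c ⊞ (l ⊞ l)
  Merge nested applications:  g(b) ⊞ c ⊞ b ⊠ b ⊠ c ⊠ c ⊞ c ⊞ l ⊞ l
  Sort:  b ⊠ b ⊠ c ⊠ c ⊞ c ⊞ c ⊞ g(b) ⊞ l ⊞ l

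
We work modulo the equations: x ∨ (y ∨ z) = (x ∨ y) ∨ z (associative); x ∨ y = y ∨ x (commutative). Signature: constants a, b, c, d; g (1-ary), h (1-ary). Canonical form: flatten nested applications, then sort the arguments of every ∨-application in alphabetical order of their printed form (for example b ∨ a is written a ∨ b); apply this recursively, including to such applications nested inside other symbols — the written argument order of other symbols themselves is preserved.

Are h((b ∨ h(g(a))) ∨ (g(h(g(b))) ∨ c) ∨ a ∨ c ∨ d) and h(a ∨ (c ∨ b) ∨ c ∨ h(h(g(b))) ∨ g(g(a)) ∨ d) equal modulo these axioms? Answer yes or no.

Left:  h((b ∨ h(g(a))) ∨ (g(h(g(b))) ∨ c) ∨ a ∨ c ∨ d)
  Focus inside:  (b ∨ h(g(a))) ∨ (g(h(g(b))) ∨ c) ∨ a ∨ c ∨ d
  Un-nest:  b ∨ h(g(a)) ∨ g(h(g(b))) ∨ c ∨ a ∨ c ∨ d
  Sort:  a ∨ b ∨ c ∨ c ∨ d ∨ g(h(g(b))) ∨ h(g(a))
  Put back:  h(a ∨ b ∨ c ∨ c ∨ d ∨ g(h(g(b))) ∨ h(g(a)))
Right:  h(a ∨ (c ∨ b) ∨ c ∨ h(h(g(b))) ∨ g(g(a)) ∨ d)
  Focus inside:  a ∨ (c ∨ b) ∨ c ∨ h(h(g(b))) ∨ g(g(a)) ∨ d
  Merge nested applications:  a ∨ c ∨ b ∨ c ∨ h(h(g(b))) ∨ g(g(a)) ∨ d
  Sort:  a ∨ b ∨ c ∨ c ∨ d ∨ g(g(a)) ∨ h(h(g(b)))
  Put back:  h(a ∨ b ∨ c ∨ c ∨ d ∨ g(g(a)) ∨ h(h(g(b))))

Answer: no — h(a ∨ b ∨ c ∨ c ∨ d ∨ g(h(g(b))) ∨ h(g(a))) vs h(a ∨ b ∨ c ∨ c ∨ d ∨ g(g(a)) ∨ h(h(g(b))))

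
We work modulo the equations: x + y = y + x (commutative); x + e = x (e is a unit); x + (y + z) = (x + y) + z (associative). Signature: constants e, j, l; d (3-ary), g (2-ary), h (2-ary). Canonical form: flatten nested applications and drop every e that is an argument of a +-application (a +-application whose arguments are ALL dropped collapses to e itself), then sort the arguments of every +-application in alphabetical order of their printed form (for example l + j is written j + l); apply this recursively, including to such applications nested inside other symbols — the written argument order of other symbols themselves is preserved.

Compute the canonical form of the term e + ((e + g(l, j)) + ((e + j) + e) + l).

Answer: g(l, j) + j + l

Derivation:
Flatten:  e + e + g(l, j) + e + j + e + l
Drop the unit:  drop e (×4)
Order the arguments:  g(l, j) + j + l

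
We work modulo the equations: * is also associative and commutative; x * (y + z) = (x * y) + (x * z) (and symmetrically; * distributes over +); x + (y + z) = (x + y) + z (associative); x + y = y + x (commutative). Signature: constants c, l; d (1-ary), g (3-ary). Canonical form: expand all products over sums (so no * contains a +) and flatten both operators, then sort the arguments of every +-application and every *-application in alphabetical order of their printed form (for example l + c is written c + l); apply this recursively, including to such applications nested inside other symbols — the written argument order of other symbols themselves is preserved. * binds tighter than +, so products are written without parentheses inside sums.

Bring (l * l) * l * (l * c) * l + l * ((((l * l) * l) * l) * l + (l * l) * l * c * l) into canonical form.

Answer: c * l * l * l * l * l + c * l * l * l * l * l + l * l * l * l * l * l

Derivation:
Expand:  c * l * l * l * l * l + l * l * l * l * l * l + c * l * l * l * l * l
Sort arguments:  c * l * l * l * l * l + c * l * l * l * l * l + l * l * l * l * l * l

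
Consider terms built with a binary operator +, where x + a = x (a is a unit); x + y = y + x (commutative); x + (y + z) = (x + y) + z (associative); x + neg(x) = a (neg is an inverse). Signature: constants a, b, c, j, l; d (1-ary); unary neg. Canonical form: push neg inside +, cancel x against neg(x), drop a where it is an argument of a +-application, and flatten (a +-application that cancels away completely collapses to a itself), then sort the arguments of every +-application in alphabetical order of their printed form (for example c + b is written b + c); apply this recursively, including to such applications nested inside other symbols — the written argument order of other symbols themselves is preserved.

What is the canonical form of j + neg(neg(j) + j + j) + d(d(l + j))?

Push neg inside:  distribute neg over + and collapse double neg
Inverses cancel:  j cancels
Combine occurrences:  d(d(j + l))

Answer: d(d(j + l))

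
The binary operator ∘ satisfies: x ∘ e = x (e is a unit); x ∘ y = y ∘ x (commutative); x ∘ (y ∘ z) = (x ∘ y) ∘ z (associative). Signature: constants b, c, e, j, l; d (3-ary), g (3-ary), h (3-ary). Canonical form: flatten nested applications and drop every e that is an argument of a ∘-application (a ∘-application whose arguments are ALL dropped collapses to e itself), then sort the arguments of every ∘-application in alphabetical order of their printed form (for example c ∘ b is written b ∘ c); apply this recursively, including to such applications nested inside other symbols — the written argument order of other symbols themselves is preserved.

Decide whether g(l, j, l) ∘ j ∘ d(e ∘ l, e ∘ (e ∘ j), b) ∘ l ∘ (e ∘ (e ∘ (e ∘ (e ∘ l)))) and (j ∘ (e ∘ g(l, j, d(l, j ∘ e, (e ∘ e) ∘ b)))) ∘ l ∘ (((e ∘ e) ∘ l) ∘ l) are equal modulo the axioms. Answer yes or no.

Answer: no — d(l, j, b) ∘ g(l, j, l) ∘ j ∘ l ∘ l vs g(l, j, d(l, j, b)) ∘ j ∘ l ∘ l ∘ l

Derivation:
Left:  g(l, j, l) ∘ j ∘ d(e ∘ l, e ∘ (e ∘ j), b) ∘ l ∘ (e ∘ (e ∘ (e ∘ (e ∘ l))))
  Un-nest:  g(l, j, l) ∘ j ∘ d(e ∘ l, e ∘ (e ∘ j), b) ∘ l ∘ e ∘ e ∘ e ∘ e ∘ l
  Simplify inside:  d(e ∘ l, e ∘ (e ∘ j), b)  →  d(l, j, b)
  Unit:  drop e (×4)
  Order the arguments:  d(l, j, b) ∘ g(l, j, l) ∘ j ∘ l ∘ l
Right:  (j ∘ (e ∘ g(l, j, d(l, j ∘ e, (e ∘ e) ∘ b)))) ∘ l ∘ (((e ∘ e) ∘ l) ∘ l)
  Un-nest:  j ∘ e ∘ g(l, j, d(l, j ∘ e, (e ∘ e) ∘ b)) ∘ l ∘ e ∘ e ∘ l ∘ l
  Canonicalize subterm:  g(l, j, d(l, j ∘ e, (e ∘ e) ∘ b))  →  g(l, j, d(l, j, b))
  Units out:  drop e (×3)
  Order the arguments:  g(l, j, d(l, j, b)) ∘ j ∘ l ∘ l ∘ l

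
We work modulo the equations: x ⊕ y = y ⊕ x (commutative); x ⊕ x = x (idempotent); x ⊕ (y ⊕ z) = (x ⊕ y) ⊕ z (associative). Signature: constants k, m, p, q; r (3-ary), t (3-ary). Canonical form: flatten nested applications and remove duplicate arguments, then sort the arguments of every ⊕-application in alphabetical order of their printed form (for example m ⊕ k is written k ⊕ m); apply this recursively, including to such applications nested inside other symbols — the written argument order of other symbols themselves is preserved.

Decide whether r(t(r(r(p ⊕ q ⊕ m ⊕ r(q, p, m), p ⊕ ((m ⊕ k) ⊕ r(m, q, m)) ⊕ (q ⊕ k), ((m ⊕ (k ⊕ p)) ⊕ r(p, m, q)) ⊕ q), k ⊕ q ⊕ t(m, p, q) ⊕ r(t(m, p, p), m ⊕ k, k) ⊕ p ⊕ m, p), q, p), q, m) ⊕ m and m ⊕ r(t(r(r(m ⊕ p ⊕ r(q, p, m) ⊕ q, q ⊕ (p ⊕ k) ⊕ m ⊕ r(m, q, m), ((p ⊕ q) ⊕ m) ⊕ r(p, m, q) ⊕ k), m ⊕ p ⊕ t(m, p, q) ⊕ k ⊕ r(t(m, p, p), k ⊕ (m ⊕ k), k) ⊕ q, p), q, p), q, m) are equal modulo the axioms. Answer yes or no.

Answer: yes — both canonical forms are m ⊕ r(t(r(r(m ⊕ p ⊕ q ⊕ r(q, p, m), k ⊕ m ⊕ p ⊕ q ⊕ r(m, q, m), k ⊕ m ⊕ p ⊕ q ⊕ r(p, m, q)), k ⊕ m ⊕ p ⊕ q ⊕ r(t(m, p, p), k ⊕ m, k) ⊕ t(m, p, q), p), q, p), q, m)

Derivation:
Left:  r(t(r(r(p ⊕ q ⊕ m ⊕ r(q, p, m), p ⊕ ((m ⊕ k) ⊕ r(m, q, m)) ⊕ (q ⊕ k), ((m ⊕ (k ⊕ p)) ⊕ r(p, m, q)) ⊕ q), k ⊕ q ⊕ t(m, p, q) ⊕ r(t(m, p, p), m ⊕ k, k) ⊕ p ⊕ m, p), q, p), q, m) ⊕ m
  Simplify inside:  r(t(r(r(p ⊕ q ⊕ m ⊕ r(q, p, m), p ⊕ ((m ⊕ k) ⊕ r(m, q, m)) ⊕ (q ⊕ k), ((m ⊕ (k ⊕ p)) ⊕ r(p, m, q)) ⊕ q), k ⊕ q ⊕ t(m, p, q) ⊕ r(t(m, p, p), m ⊕ k, k) ⊕ p ⊕ m, p), q, p), q, m)  →  r(t(r(r(m ⊕ p ⊕ q ⊕ r(q, p, m), k ⊕ m ⊕ p ⊕ q ⊕ r(m, q, m), k ⊕ m ⊕ p ⊕ q ⊕ r(p, m, q)), k ⊕ m ⊕ p ⊕ q ⊕ r(t(m, p, p), k ⊕ m, k) ⊕ t(m, p, q), p), q, p), q, m)
  Sort arguments:  m ⊕ r(t(r(r(m ⊕ p ⊕ q ⊕ r(q, p, m), k ⊕ m ⊕ p ⊕ q ⊕ r(m, q, m), k ⊕ m ⊕ p ⊕ q ⊕ r(p, m, q)), k ⊕ m ⊕ p ⊕ q ⊕ r(t(m, p, p), k ⊕ m, k) ⊕ t(m, p, q), p), q, p), q, m)
Right:  m ⊕ r(t(r(r(m ⊕ p ⊕ r(q, p, m) ⊕ q, q ⊕ (p ⊕ k) ⊕ m ⊕ r(m, q, m), ((p ⊕ q) ⊕ m) ⊕ r(p, m, q) ⊕ k), m ⊕ p ⊕ t(m, p, q) ⊕ k ⊕ r(t(m, p, p), k ⊕ (m ⊕ k), k) ⊕ q, p), q, p), q, m)
  Inside:  r(t(r(r(m ⊕ p ⊕ r(q, p, m) ⊕ q, q ⊕ (p ⊕ k) ⊕ m ⊕ r(m, q, m), ((p ⊕ q) ⊕ m) ⊕ r(p, m, q) ⊕ k), m ⊕ p ⊕ t(m, p, q) ⊕ k ⊕ r(t(m, p, p), k ⊕ (m ⊕ k), k) ⊕ q, p), q, p), q, m)  →  r(t(r(r(m ⊕ p ⊕ q ⊕ r(q, p, m), k ⊕ m ⊕ p ⊕ q ⊕ r(m, q, m), k ⊕ m ⊕ p ⊕ q ⊕ r(p, m, q)), k ⊕ m ⊕ p ⊕ q ⊕ r(t(m, p, p), k ⊕ m, k) ⊕ t(m, p, q), p), q, p), q, m)
  Order the arguments:  m ⊕ r(t(r(r(m ⊕ p ⊕ q ⊕ r(q, p, m), k ⊕ m ⊕ p ⊕ q ⊕ r(m, q, m), k ⊕ m ⊕ p ⊕ q ⊕ r(p, m, q)), k ⊕ m ⊕ p ⊕ q ⊕ r(t(m, p, p), k ⊕ m, k) ⊕ t(m, p, q), p), q, p), q, m)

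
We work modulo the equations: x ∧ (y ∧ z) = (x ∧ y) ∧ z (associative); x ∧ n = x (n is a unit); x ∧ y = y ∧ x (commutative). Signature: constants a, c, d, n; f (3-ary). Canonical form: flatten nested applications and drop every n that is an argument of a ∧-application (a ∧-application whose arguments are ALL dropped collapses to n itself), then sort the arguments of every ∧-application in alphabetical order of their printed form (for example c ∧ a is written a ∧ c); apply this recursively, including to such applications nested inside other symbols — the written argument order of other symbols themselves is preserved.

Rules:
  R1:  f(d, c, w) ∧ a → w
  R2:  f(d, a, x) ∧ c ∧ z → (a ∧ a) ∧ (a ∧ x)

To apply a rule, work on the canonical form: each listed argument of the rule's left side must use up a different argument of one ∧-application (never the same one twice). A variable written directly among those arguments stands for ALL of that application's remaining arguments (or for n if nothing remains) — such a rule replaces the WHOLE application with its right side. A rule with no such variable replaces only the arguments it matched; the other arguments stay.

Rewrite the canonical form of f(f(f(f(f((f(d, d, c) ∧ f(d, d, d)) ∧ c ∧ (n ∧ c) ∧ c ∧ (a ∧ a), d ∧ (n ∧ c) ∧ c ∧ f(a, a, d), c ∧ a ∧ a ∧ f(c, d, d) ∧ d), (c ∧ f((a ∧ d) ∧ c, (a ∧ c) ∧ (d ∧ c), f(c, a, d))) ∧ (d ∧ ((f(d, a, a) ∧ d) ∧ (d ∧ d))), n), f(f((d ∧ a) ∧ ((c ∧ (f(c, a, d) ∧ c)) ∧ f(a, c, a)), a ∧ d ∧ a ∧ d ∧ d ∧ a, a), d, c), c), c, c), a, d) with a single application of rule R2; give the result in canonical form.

Answer: f(f(f(f(f(a ∧ a ∧ c ∧ c ∧ c ∧ f(d, d, c) ∧ f(d, d, d), c ∧ c ∧ d ∧ f(a, a, d), a ∧ a ∧ c ∧ d ∧ f(c, d, d)), a ∧ a ∧ a ∧ a, n), f(f(a ∧ c ∧ c ∧ d ∧ f(a, c, a) ∧ f(c, a, d), a ∧ a ∧ a ∧ d ∧ d ∧ d, a), d, c), c), c, c), a, d)

Derivation:
Canonical form:  f(f(f(f(f(a ∧ a ∧ c ∧ c ∧ c ∧ f(d, d, c) ∧ f(d, d, d), c ∧ c ∧ d ∧ f(a, a, d), a ∧ a ∧ c ∧ d ∧ f(c, d, d)), c ∧ d ∧ d ∧ d ∧ d ∧ f(a ∧ c ∧ d, a ∧ c ∧ c ∧ d, f(c, a, d)) ∧ f(d, a, a), n), f(f(a ∧ c ∧ c ∧ d ∧ f(a, c, a) ∧ f(c, a, d), a ∧ a ∧ a ∧ d ∧ d ∧ d, a), d, c), c), c, c), a, d)
R2 matches:  uses c, f(d, a, a);  x := a, z := d ∧ d ∧ d ∧ d ∧ f(a ∧ c ∧ d, a ∧ c ∧ c ∧ d, f(c, a, d))
Every leftover argument binds to the variable; the entire application is replaced.
New term:  f(f(f(f(f(a ∧ a ∧ c ∧ c ∧ c ∧ f(d, d, c) ∧ f(d, d, d), c ∧ c ∧ d ∧ f(a, a, d), a ∧ a ∧ c ∧ d ∧ f(c, d, d)), a ∧ a ∧ a ∧ a, n), f(f(a ∧ c ∧ c ∧ d ∧ f(a, c, a) ∧ f(c, a, d), a ∧ a ∧ a ∧ d ∧ d ∧ d, a), d, c), c), c, c), a, d)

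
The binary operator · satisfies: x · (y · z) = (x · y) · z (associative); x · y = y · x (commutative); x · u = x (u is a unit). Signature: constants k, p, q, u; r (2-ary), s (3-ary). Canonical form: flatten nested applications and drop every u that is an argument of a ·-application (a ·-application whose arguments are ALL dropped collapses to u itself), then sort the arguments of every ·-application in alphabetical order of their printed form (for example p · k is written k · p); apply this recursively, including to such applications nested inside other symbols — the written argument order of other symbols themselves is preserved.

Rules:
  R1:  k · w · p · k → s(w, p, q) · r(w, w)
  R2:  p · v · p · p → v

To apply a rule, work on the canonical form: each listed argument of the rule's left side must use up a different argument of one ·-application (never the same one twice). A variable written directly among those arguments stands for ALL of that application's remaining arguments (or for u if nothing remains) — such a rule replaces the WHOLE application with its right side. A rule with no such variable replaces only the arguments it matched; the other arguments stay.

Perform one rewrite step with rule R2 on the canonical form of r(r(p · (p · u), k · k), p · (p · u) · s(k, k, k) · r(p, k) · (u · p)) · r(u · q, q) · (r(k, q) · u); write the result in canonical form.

Canonical form:  r(k, q) · r(q, q) · r(r(p · p, k · k), p · p · p · r(p, k) · s(k, k, k))
Apply R2:  consuming p, p, p;  v := r(p, k) · s(k, k, k)
Every leftover argument binds to the variable; the entire application is replaced.
New term:  r(k, q) · r(q, q) · r(r(p · p, k · k), r(p, k) · s(k, k, k))

Answer: r(k, q) · r(q, q) · r(r(p · p, k · k), r(p, k) · s(k, k, k))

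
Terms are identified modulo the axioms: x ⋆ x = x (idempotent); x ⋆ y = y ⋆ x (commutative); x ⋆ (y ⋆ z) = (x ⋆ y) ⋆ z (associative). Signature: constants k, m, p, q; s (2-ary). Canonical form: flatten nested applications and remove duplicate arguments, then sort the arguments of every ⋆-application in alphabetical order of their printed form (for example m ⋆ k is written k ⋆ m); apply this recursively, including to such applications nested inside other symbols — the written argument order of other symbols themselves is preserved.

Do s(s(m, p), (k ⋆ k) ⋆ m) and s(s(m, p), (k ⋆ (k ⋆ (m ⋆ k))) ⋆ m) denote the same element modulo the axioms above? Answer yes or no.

Answer: yes — both canonical forms are s(s(m, p), k ⋆ m)

Derivation:
Left:  s(s(m, p), (k ⋆ k) ⋆ m)
  Focus inside:  (k ⋆ k) ⋆ m
  Merge nested applications:  k ⋆ k ⋆ m
  Idempotence:  drop duplicate k
  Sort:  k ⋆ m
  Rebuild:  s(s(m, p), k ⋆ m)
Right:  s(s(m, p), (k ⋆ (k ⋆ (m ⋆ k))) ⋆ m)
  Descend into:  (k ⋆ (k ⋆ (m ⋆ k))) ⋆ m
  Flatten:  k ⋆ k ⋆ m ⋆ k ⋆ m
  Drop duplicates:  drop duplicate k, k, m
  Sort:  k ⋆ m
  Put back:  s(s(m, p), k ⋆ m)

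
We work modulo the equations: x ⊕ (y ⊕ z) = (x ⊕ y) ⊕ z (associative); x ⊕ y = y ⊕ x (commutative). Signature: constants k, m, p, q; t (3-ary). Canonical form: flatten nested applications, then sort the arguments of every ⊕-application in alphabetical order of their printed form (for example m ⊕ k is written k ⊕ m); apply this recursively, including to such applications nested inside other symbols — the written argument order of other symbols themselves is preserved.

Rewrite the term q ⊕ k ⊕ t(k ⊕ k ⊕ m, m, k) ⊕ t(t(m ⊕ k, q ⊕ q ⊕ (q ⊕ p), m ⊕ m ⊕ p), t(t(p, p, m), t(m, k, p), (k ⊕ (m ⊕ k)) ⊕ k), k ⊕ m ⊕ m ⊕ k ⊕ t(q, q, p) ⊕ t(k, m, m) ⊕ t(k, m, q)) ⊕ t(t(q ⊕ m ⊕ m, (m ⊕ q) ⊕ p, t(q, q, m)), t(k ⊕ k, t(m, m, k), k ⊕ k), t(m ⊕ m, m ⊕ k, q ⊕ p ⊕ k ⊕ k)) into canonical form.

Answer: k ⊕ q ⊕ t(k ⊕ k ⊕ m, m, k) ⊕ t(t(k ⊕ m, p ⊕ q ⊕ q ⊕ q, m ⊕ m ⊕ p), t(t(p, p, m), t(m, k, p), k ⊕ k ⊕ k ⊕ m), k ⊕ k ⊕ m ⊕ m ⊕ t(k, m, m) ⊕ t(k, m, q) ⊕ t(q, q, p)) ⊕ t(t(m ⊕ m ⊕ q, m ⊕ p ⊕ q, t(q, q, m)), t(k ⊕ k, t(m, m, k), k ⊕ k), t(m ⊕ m, k ⊕ m, k ⊕ k ⊕ p ⊕ q))

Derivation:
Canonicalize subterm:  t(t(m ⊕ k, q ⊕ q ⊕ (q ⊕ p), m ⊕ m ⊕ p), t(t(p, p, m), t(m, k, p), (k ⊕ (m ⊕ k)) ⊕ k), k ⊕ m ⊕ m ⊕ k ⊕ t(q, q, p) ⊕ t(k, m, m) ⊕ t(k, m, q))  →  t(t(k ⊕ m, p ⊕ q ⊕ q ⊕ q, m ⊕ m ⊕ p), t(t(p, p, m), t(m, k, p), k ⊕ k ⊕ k ⊕ m), k ⊕ k ⊕ m ⊕ m ⊕ t(k, m, m) ⊕ t(k, m, q) ⊕ t(q, q, p))
Simplify inside:  t(t(q ⊕ m ⊕ m, (m ⊕ q) ⊕ p, t(q, q, m)), t(k ⊕ k, t(m, m, k), k ⊕ k), t(m ⊕ m, m ⊕ k, q ⊕ p ⊕ k ⊕ k))  →  t(t(m ⊕ m ⊕ q, m ⊕ p ⊕ q, t(q, q, m)), t(k ⊕ k, t(m, m, k), k ⊕ k), t(m ⊕ m, k ⊕ m, k ⊕ k ⊕ p ⊕ q))
Sort arguments:  k ⊕ q ⊕ t(k ⊕ k ⊕ m, m, k) ⊕ t(t(k ⊕ m, p ⊕ q ⊕ q ⊕ q, m ⊕ m ⊕ p), t(t(p, p, m), t(m, k, p), k ⊕ k ⊕ k ⊕ m), k ⊕ k ⊕ m ⊕ m ⊕ t(k, m, m) ⊕ t(k, m, q) ⊕ t(q, q, p)) ⊕ t(t(m ⊕ m ⊕ q, m ⊕ p ⊕ q, t(q, q, m)), t(k ⊕ k, t(m, m, k), k ⊕ k), t(m ⊕ m, k ⊕ m, k ⊕ k ⊕ p ⊕ q))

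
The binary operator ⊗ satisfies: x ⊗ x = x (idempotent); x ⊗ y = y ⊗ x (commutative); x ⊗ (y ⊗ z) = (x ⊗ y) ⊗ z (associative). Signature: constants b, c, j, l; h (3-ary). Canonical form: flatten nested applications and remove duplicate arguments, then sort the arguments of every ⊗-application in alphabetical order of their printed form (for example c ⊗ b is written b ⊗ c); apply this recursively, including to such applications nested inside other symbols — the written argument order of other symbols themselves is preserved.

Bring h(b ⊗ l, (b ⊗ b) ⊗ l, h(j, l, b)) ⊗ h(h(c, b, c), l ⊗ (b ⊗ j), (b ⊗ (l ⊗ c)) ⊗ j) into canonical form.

Answer: h(b ⊗ l, b ⊗ l, h(j, l, b)) ⊗ h(h(c, b, c), b ⊗ j ⊗ l, b ⊗ c ⊗ j ⊗ l)

Derivation:
Simplify inside:  h(b ⊗ l, (b ⊗ b) ⊗ l, h(j, l, b))  →  h(b ⊗ l, b ⊗ l, h(j, l, b))
Canonicalize subterm:  h(h(c, b, c), l ⊗ (b ⊗ j), (b ⊗ (l ⊗ c)) ⊗ j)  →  h(h(c, b, c), b ⊗ j ⊗ l, b ⊗ c ⊗ j ⊗ l)
Sort arguments:  h(b ⊗ l, b ⊗ l, h(j, l, b)) ⊗ h(h(c, b, c), b ⊗ j ⊗ l, b ⊗ c ⊗ j ⊗ l)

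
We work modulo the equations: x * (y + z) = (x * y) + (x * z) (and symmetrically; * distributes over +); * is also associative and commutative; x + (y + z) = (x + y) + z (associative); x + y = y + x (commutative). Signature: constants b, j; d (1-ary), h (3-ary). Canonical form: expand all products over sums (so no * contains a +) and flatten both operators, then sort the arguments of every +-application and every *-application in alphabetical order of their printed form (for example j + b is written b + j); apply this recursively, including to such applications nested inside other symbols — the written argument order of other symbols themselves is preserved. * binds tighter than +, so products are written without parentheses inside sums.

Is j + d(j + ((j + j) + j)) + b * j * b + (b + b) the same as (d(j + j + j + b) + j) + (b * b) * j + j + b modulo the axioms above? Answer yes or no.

Left:  j + d(j + ((j + j) + j)) + b * j * b + (b + b)
  Flatten:  j + d(j + j + j + j) + b * b * j + b + b
  Sort arguments:  b + b + b * b * j + d(j + j + j + j) + j
Right:  (d(j + j + j + b) + j) + (b * b) * j + j + b
  Flatten:  d(b + j + j + j) + j + b * b * j + j + b
  Sort arguments:  b + b * b * j + d(b + j + j + j) + j + j

Answer: no — b + b + b * b * j + d(j + j + j + j) + j vs b + b * b * j + d(b + j + j + j) + j + j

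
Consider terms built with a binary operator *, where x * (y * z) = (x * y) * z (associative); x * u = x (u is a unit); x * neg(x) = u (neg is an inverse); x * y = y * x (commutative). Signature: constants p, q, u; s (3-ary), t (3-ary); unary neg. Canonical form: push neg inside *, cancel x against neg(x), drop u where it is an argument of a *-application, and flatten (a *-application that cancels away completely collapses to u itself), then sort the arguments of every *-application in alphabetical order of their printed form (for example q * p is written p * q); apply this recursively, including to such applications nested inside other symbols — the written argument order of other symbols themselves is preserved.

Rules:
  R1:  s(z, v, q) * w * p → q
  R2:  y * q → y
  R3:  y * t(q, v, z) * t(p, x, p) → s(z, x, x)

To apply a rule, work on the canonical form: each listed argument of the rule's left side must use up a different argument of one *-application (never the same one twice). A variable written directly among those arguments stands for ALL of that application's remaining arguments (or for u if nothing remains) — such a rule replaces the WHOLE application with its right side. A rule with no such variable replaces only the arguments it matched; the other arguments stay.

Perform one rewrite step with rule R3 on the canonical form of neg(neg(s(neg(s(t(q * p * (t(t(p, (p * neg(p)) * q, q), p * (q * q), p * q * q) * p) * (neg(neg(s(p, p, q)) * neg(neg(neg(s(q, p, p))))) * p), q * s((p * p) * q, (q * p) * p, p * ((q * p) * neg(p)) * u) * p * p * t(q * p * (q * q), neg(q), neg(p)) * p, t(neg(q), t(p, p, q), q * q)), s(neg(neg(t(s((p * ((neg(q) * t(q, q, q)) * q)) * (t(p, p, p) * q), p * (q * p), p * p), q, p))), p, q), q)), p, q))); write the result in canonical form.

Answer: s(neg(s(t(p * p * p * q * s(p, p, q) * s(q, p, p) * t(t(p, q, q), p * q * q, p * q * q), p * p * p * q * s(p * p * q, p * p * q, p * q) * t(p * q * q * q, neg(q), neg(p)), t(neg(q), t(p, p, q), q * q)), s(t(s(s(q, p, p), p * p * q, p * p), q, p), p, q), q)), p, q)

Derivation:
Canonical form:  s(neg(s(t(p * p * p * q * s(p, p, q) * s(q, p, p) * t(t(p, q, q), p * q * q, p * q * q), p * p * p * q * s(p * p * q, p * p * q, p * q) * t(p * q * q * q, neg(q), neg(p)), t(neg(q), t(p, p, q), q * q)), s(t(s(p * q * t(p, p, p) * t(q, q, q), p * p * q, p * p), q, p), p, q), q)), p, q)
R3 matches:  uses t(p, p, p), t(q, q, q);  v := q, x := p, y := p * q, z := q
The variable takes the whole remainder — replace the entire application.
Giving:  s(neg(s(t(p * p * p * q * s(p, p, q) * s(q, p, p) * t(t(p, q, q), p * q * q, p * q * q), p * p * p * q * s(p * p * q, p * p * q, p * q) * t(p * q * q * q, neg(q), neg(p)), t(neg(q), t(p, p, q), q * q)), s(t(s(s(q, p, p), p * p * q, p * p), q, p), p, q), q)), p, q)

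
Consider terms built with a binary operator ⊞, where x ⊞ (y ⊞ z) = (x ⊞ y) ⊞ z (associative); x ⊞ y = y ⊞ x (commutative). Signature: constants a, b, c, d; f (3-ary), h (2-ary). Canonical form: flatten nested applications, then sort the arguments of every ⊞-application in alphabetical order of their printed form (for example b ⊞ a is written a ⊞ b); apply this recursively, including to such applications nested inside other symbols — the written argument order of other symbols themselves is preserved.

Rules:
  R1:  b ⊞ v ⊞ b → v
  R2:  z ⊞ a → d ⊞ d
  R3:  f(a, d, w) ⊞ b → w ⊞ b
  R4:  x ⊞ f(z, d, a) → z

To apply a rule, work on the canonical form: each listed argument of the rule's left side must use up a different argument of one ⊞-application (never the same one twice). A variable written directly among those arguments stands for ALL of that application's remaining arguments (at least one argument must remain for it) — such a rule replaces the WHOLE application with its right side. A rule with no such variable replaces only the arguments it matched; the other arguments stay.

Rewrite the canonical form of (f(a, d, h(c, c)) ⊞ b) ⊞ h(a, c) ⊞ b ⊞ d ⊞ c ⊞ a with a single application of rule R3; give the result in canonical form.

Answer: a ⊞ b ⊞ b ⊞ c ⊞ d ⊞ h(a, c) ⊞ h(c, c)

Derivation:
Canonical form:  a ⊞ b ⊞ b ⊞ c ⊞ d ⊞ f(a, d, h(c, c)) ⊞ h(a, c)
R3 matches:  uses b, f(a, d, h(c, c));  w := h(c, c)
Result:  a ⊞ b ⊞ b ⊞ c ⊞ d ⊞ h(a, c) ⊞ h(c, c)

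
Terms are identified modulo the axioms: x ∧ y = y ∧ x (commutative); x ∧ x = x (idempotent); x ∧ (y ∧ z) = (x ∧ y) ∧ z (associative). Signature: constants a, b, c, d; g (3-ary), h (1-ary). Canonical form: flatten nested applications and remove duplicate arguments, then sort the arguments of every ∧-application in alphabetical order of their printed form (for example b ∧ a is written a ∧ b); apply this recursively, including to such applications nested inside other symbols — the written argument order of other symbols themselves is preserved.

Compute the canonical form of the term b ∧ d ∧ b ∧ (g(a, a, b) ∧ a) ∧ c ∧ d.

Flatten:  b ∧ d ∧ b ∧ g(a, a, b) ∧ a ∧ c ∧ d
Drop duplicates:  drop duplicate b, d
Sort arguments:  a ∧ b ∧ c ∧ d ∧ g(a, a, b)

Answer: a ∧ b ∧ c ∧ d ∧ g(a, a, b)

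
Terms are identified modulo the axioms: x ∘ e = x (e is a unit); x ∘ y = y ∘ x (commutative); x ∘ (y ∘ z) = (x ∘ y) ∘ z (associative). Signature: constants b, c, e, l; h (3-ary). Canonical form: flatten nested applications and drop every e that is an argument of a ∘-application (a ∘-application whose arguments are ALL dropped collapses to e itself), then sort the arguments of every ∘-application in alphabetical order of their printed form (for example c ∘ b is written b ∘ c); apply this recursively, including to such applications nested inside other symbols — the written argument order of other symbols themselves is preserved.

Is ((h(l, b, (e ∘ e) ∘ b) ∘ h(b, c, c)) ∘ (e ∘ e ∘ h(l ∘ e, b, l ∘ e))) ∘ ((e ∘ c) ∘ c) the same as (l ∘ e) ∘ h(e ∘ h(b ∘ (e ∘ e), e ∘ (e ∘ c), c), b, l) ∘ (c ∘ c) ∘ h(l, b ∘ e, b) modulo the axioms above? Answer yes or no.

Left:  ((h(l, b, (e ∘ e) ∘ b) ∘ h(b, c, c)) ∘ (e ∘ e ∘ h(l ∘ e, b, l ∘ e))) ∘ ((e ∘ c) ∘ c)
  Un-nest:  h(l, b, (e ∘ e) ∘ b) ∘ h(b, c, c) ∘ e ∘ e ∘ h(l ∘ e, b, l ∘ e) ∘ e ∘ c ∘ c
  Simplify inside:  h(l, b, (e ∘ e) ∘ b)  →  h(l, b, b)
  Inside:  h(l ∘ e, b, l ∘ e)  →  h(l, b, l)
  Units out:  drop e (×3)
  Order the arguments:  c ∘ c ∘ h(b, c, c) ∘ h(l, b, b) ∘ h(l, b, l)
Right:  (l ∘ e) ∘ h(e ∘ h(b ∘ (e ∘ e), e ∘ (e ∘ c), c), b, l) ∘ (c ∘ c) ∘ h(l, b ∘ e, b)
  Un-nest:  l ∘ e ∘ h(e ∘ h(b ∘ (e ∘ e), e ∘ (e ∘ c), c), b, l) ∘ c ∘ c ∘ h(l, b ∘ e, b)
  Simplify inside:  h(e ∘ h(b ∘ (e ∘ e), e ∘ (e ∘ c), c), b, l)  →  h(h(b, c, c), b, l)
  Simplify inside:  h(l, b ∘ e, b)  →  h(l, b, b)
  Units out:  drop e
  Sort:  c ∘ c ∘ h(h(b, c, c), b, l) ∘ h(l, b, b) ∘ l

Answer: no — c ∘ c ∘ h(b, c, c) ∘ h(l, b, b) ∘ h(l, b, l) vs c ∘ c ∘ h(h(b, c, c), b, l) ∘ h(l, b, b) ∘ l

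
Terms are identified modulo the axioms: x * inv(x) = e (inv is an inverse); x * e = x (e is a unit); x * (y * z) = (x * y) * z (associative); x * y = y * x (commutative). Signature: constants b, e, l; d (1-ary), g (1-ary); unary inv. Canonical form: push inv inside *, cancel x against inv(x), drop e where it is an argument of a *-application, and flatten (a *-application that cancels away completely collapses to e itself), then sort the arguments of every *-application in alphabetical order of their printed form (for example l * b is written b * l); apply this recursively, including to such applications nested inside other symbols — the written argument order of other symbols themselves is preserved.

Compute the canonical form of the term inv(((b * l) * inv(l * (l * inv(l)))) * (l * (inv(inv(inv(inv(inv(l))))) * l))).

Push inv inside:  distribute inv over * and collapse double inv
Combine occurrences:  inv(b) * inv(l)

Answer: inv(b) * inv(l)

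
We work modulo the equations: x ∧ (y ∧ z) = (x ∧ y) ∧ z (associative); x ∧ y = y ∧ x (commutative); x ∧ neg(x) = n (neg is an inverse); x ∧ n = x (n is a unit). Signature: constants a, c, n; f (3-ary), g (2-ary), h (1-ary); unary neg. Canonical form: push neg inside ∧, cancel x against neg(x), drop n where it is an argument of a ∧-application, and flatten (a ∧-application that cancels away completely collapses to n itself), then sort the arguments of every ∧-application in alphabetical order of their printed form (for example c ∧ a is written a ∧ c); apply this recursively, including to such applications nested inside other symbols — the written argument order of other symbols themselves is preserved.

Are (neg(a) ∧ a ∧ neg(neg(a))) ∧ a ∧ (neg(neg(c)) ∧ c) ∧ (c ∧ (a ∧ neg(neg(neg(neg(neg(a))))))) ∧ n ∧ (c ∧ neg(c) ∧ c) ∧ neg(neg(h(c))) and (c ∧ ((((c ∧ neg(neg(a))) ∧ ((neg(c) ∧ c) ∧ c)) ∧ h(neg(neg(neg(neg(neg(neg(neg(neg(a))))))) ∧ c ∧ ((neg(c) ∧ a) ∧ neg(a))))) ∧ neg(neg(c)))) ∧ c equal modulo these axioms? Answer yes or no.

Answer: no — a ∧ a ∧ c ∧ c ∧ c ∧ c ∧ h(c) vs a ∧ c ∧ c ∧ c ∧ c ∧ c ∧ h(a)

Derivation:
Left:  (neg(a) ∧ a ∧ neg(neg(a))) ∧ a ∧ (neg(neg(c)) ∧ c) ∧ (c ∧ (a ∧ neg(neg(neg(neg(neg(a))))))) ∧ n ∧ (c ∧ neg(c) ∧ c) ∧ neg(neg(h(c)))
  Push neg inside:  distribute neg over ∧ and collapse double neg
  Collect:  a ∧ a ∧ c ∧ c ∧ c ∧ c ∧ h(c)
Right:  (c ∧ ((((c ∧ neg(neg(a))) ∧ ((neg(c) ∧ c) ∧ c)) ∧ h(neg(neg(neg(neg(neg(neg(neg(neg(a))))))) ∧ c ∧ ((neg(c) ∧ a) ∧ neg(a))))) ∧ neg(neg(c)))) ∧ c
  Push neg inside:  distribute neg over ∧ and collapse double neg
  Collect terms:  c ∧ c ∧ c ∧ c ∧ c ∧ a ∧ h(a)
  Sort:  a ∧ c ∧ c ∧ c ∧ c ∧ c ∧ h(a)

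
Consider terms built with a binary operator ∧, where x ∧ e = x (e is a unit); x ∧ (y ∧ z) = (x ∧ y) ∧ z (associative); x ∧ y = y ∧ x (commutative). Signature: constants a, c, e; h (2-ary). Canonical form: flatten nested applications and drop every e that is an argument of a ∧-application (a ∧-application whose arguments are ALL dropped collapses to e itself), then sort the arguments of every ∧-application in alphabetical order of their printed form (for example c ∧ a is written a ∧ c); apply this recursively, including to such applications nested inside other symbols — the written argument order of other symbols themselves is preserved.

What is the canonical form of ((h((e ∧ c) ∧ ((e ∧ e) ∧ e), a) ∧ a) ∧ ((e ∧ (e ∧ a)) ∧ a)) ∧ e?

Answer: a ∧ a ∧ a ∧ h(c, a)

Derivation:
Un-nest:  h((e ∧ c) ∧ ((e ∧ e) ∧ e), a) ∧ a ∧ e ∧ e ∧ a ∧ a ∧ e
Inside:  h((e ∧ c) ∧ ((e ∧ e) ∧ e), a)  →  h(c, a)
Units out:  drop e (×3)
Order the arguments:  a ∧ a ∧ a ∧ h(c, a)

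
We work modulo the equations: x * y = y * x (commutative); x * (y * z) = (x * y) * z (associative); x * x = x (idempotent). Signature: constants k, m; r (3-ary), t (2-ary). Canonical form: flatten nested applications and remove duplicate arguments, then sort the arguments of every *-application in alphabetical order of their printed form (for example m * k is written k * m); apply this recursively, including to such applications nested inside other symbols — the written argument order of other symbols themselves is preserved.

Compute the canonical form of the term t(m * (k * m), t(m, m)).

Work inside:  m * (k * m)
Flatten:  m * k * m
Drop duplicates:  drop duplicate m
Sort arguments:  k * m
Reassemble:  t(k * m, t(m, m))

Answer: t(k * m, t(m, m))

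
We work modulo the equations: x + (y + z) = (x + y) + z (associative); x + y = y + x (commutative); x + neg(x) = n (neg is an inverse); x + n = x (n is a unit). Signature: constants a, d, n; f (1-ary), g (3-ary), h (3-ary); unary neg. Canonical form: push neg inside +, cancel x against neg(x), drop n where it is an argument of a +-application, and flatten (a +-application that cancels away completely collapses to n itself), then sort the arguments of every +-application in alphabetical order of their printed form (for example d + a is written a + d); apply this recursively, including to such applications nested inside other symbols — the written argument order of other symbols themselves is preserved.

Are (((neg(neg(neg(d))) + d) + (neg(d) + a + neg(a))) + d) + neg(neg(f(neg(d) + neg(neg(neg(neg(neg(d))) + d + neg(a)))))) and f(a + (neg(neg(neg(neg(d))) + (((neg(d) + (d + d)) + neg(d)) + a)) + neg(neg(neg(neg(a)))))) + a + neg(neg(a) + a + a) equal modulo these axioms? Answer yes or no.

Left:  (((neg(neg(neg(d))) + d) + (neg(d) + a + neg(a))) + d) + neg(neg(f(neg(d) + neg(neg(neg(neg(neg(d))) + d + neg(a))))))
  Push neg inside:  distribute neg over + and collapse double neg
  Inverses cancel:  d cancels; a cancels
  Collect terms:  f(neg(a) + neg(d))
Right:  f(a + (neg(neg(neg(neg(d))) + (((neg(d) + (d + d)) + neg(d)) + a)) + neg(neg(neg(neg(a)))))) + a + neg(neg(a) + a + a)
  Push neg inside:  distribute neg over + and collapse double neg
  Cancel inverse pairs:  a cancels
  Combine occurrences:  f(a + d)

Answer: no — f(neg(a) + neg(d)) vs f(a + d)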